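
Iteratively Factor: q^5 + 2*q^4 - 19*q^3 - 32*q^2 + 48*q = (q - 4)*(q^4 + 6*q^3 + 5*q^2 - 12*q) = (q - 4)*(q - 1)*(q^3 + 7*q^2 + 12*q) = (q - 4)*(q - 1)*(q + 3)*(q^2 + 4*q) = (q - 4)*(q - 1)*(q + 3)*(q + 4)*(q)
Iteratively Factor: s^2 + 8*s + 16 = (s + 4)*(s + 4)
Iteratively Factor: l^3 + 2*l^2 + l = (l + 1)*(l^2 + l) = (l + 1)^2*(l)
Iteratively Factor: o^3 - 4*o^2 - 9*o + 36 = (o - 3)*(o^2 - o - 12) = (o - 4)*(o - 3)*(o + 3)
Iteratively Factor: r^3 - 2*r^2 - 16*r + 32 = (r - 2)*(r^2 - 16) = (r - 4)*(r - 2)*(r + 4)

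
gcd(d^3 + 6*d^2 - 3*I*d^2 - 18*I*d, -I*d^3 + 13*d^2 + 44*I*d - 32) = 1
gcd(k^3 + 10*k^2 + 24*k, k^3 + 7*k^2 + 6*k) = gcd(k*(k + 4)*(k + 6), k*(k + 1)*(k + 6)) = k^2 + 6*k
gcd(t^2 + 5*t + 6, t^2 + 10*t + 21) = t + 3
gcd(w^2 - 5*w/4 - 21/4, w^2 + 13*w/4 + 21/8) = w + 7/4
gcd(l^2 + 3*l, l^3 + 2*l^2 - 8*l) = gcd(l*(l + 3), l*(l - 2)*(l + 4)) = l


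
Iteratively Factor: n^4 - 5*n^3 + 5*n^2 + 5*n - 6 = (n - 3)*(n^3 - 2*n^2 - n + 2) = (n - 3)*(n + 1)*(n^2 - 3*n + 2) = (n - 3)*(n - 1)*(n + 1)*(n - 2)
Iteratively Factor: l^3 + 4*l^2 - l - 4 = (l - 1)*(l^2 + 5*l + 4) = (l - 1)*(l + 4)*(l + 1)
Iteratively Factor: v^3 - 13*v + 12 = (v + 4)*(v^2 - 4*v + 3) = (v - 3)*(v + 4)*(v - 1)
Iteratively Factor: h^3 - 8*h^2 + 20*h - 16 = (h - 4)*(h^2 - 4*h + 4) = (h - 4)*(h - 2)*(h - 2)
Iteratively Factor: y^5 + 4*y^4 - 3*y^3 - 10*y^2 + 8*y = (y + 4)*(y^4 - 3*y^2 + 2*y) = (y - 1)*(y + 4)*(y^3 + y^2 - 2*y) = (y - 1)*(y + 2)*(y + 4)*(y^2 - y) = (y - 1)^2*(y + 2)*(y + 4)*(y)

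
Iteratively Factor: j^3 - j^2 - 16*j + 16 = (j + 4)*(j^2 - 5*j + 4) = (j - 4)*(j + 4)*(j - 1)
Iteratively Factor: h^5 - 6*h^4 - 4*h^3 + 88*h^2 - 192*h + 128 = (h - 2)*(h^4 - 4*h^3 - 12*h^2 + 64*h - 64) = (h - 2)*(h + 4)*(h^3 - 8*h^2 + 20*h - 16) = (h - 4)*(h - 2)*(h + 4)*(h^2 - 4*h + 4) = (h - 4)*(h - 2)^2*(h + 4)*(h - 2)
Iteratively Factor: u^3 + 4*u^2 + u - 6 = (u + 2)*(u^2 + 2*u - 3) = (u - 1)*(u + 2)*(u + 3)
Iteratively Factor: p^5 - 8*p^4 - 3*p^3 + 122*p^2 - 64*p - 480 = (p + 2)*(p^4 - 10*p^3 + 17*p^2 + 88*p - 240) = (p - 4)*(p + 2)*(p^3 - 6*p^2 - 7*p + 60) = (p - 4)*(p + 2)*(p + 3)*(p^2 - 9*p + 20) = (p - 4)^2*(p + 2)*(p + 3)*(p - 5)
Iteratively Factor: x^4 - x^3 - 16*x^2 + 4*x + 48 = (x + 3)*(x^3 - 4*x^2 - 4*x + 16) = (x - 2)*(x + 3)*(x^2 - 2*x - 8) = (x - 4)*(x - 2)*(x + 3)*(x + 2)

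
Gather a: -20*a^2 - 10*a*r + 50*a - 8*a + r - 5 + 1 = -20*a^2 + a*(42 - 10*r) + r - 4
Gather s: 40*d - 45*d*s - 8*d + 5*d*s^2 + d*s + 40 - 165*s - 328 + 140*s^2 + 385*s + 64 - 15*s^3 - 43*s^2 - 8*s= 32*d - 15*s^3 + s^2*(5*d + 97) + s*(212 - 44*d) - 224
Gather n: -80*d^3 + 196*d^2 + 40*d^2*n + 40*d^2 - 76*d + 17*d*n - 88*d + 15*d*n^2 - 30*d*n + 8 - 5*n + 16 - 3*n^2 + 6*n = -80*d^3 + 236*d^2 - 164*d + n^2*(15*d - 3) + n*(40*d^2 - 13*d + 1) + 24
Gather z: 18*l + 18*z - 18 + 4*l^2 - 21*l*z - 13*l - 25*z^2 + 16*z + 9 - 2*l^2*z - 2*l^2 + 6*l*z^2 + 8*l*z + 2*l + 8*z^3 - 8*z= 2*l^2 + 7*l + 8*z^3 + z^2*(6*l - 25) + z*(-2*l^2 - 13*l + 26) - 9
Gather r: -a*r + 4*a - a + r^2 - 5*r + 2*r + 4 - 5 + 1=3*a + r^2 + r*(-a - 3)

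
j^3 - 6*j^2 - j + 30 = (j - 5)*(j - 3)*(j + 2)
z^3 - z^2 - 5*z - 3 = (z - 3)*(z + 1)^2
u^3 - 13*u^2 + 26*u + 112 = (u - 8)*(u - 7)*(u + 2)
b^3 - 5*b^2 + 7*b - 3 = (b - 3)*(b - 1)^2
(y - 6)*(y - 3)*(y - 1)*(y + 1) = y^4 - 9*y^3 + 17*y^2 + 9*y - 18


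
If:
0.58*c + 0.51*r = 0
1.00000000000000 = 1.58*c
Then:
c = 0.63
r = -0.72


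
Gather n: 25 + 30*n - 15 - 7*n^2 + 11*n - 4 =-7*n^2 + 41*n + 6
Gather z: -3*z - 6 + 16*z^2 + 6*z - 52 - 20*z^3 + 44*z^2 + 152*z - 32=-20*z^3 + 60*z^2 + 155*z - 90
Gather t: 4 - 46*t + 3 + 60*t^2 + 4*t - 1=60*t^2 - 42*t + 6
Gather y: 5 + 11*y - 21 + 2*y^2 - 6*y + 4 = 2*y^2 + 5*y - 12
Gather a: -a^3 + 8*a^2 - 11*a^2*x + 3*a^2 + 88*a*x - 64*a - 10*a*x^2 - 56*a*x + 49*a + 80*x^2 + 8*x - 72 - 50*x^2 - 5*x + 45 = -a^3 + a^2*(11 - 11*x) + a*(-10*x^2 + 32*x - 15) + 30*x^2 + 3*x - 27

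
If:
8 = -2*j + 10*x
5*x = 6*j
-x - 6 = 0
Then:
No Solution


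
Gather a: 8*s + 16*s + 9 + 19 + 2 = 24*s + 30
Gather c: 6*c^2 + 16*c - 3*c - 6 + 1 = 6*c^2 + 13*c - 5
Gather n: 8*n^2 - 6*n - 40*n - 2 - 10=8*n^2 - 46*n - 12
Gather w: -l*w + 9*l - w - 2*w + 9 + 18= 9*l + w*(-l - 3) + 27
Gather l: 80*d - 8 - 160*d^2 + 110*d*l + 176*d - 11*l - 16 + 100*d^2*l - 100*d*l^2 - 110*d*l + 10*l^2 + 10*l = -160*d^2 + 256*d + l^2*(10 - 100*d) + l*(100*d^2 - 1) - 24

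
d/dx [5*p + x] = 1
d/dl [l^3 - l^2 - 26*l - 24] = 3*l^2 - 2*l - 26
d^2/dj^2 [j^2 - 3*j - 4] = 2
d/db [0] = 0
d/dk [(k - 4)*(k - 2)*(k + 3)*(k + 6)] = 4*k^3 + 9*k^2 - 56*k - 36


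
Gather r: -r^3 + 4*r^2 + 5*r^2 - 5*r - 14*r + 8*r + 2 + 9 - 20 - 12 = -r^3 + 9*r^2 - 11*r - 21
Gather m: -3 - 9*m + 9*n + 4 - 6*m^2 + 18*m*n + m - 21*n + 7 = -6*m^2 + m*(18*n - 8) - 12*n + 8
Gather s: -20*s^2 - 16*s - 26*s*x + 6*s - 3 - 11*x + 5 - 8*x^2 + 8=-20*s^2 + s*(-26*x - 10) - 8*x^2 - 11*x + 10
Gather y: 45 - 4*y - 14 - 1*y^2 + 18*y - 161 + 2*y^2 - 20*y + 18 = y^2 - 6*y - 112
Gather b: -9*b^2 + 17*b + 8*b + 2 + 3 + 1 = -9*b^2 + 25*b + 6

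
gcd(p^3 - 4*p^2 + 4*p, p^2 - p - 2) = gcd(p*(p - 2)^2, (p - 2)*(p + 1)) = p - 2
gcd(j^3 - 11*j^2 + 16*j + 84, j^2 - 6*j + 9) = 1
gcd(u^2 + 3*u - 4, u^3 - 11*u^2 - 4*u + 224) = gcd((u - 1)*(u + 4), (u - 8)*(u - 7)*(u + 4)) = u + 4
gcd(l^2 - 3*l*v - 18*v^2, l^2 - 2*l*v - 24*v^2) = -l + 6*v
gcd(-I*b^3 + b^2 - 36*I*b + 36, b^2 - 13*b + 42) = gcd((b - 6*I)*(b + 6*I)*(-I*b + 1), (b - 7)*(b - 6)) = 1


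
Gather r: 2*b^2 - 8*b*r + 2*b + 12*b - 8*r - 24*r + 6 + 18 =2*b^2 + 14*b + r*(-8*b - 32) + 24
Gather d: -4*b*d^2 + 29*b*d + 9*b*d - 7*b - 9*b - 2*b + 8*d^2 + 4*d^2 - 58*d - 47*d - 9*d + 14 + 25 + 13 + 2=-18*b + d^2*(12 - 4*b) + d*(38*b - 114) + 54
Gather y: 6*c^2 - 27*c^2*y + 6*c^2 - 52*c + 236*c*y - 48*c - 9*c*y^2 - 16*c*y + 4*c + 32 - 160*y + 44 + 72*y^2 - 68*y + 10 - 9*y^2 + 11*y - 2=12*c^2 - 96*c + y^2*(63 - 9*c) + y*(-27*c^2 + 220*c - 217) + 84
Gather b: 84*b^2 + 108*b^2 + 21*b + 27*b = 192*b^2 + 48*b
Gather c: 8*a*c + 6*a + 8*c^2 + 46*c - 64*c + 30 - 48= 6*a + 8*c^2 + c*(8*a - 18) - 18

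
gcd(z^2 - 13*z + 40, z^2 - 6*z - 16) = z - 8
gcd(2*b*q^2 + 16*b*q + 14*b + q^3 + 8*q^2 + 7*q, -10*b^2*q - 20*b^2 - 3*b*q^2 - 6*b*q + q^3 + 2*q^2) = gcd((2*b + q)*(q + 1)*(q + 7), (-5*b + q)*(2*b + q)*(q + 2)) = 2*b + q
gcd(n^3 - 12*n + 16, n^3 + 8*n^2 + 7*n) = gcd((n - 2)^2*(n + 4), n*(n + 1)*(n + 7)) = 1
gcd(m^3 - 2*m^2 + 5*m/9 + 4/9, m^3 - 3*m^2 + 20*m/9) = m - 4/3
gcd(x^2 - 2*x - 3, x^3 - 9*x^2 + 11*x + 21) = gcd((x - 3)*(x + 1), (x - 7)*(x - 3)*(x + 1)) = x^2 - 2*x - 3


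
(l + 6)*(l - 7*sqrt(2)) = l^2 - 7*sqrt(2)*l + 6*l - 42*sqrt(2)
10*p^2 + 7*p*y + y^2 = (2*p + y)*(5*p + y)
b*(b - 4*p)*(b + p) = b^3 - 3*b^2*p - 4*b*p^2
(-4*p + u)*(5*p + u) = -20*p^2 + p*u + u^2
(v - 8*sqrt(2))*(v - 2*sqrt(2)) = v^2 - 10*sqrt(2)*v + 32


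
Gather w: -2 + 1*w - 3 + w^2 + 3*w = w^2 + 4*w - 5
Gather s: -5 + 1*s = s - 5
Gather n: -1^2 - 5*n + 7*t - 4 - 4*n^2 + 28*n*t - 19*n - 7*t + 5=-4*n^2 + n*(28*t - 24)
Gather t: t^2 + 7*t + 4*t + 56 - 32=t^2 + 11*t + 24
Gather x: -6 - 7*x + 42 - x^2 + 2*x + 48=-x^2 - 5*x + 84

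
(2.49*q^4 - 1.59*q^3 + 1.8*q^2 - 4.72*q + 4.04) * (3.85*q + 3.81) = 9.5865*q^5 + 3.3654*q^4 + 0.872100000000001*q^3 - 11.314*q^2 - 2.4292*q + 15.3924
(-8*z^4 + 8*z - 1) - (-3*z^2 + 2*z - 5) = -8*z^4 + 3*z^2 + 6*z + 4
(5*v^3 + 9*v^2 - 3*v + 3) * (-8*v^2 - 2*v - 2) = -40*v^5 - 82*v^4 - 4*v^3 - 36*v^2 - 6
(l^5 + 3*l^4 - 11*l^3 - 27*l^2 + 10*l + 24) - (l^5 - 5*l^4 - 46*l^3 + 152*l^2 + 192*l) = 8*l^4 + 35*l^3 - 179*l^2 - 182*l + 24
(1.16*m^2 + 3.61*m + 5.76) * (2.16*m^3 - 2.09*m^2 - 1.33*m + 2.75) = 2.5056*m^5 + 5.3732*m^4 + 3.3539*m^3 - 13.6497*m^2 + 2.2667*m + 15.84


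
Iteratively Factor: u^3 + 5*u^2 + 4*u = (u + 1)*(u^2 + 4*u) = (u + 1)*(u + 4)*(u)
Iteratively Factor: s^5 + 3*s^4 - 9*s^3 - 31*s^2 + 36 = (s + 2)*(s^4 + s^3 - 11*s^2 - 9*s + 18) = (s + 2)^2*(s^3 - s^2 - 9*s + 9) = (s - 1)*(s + 2)^2*(s^2 - 9) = (s - 3)*(s - 1)*(s + 2)^2*(s + 3)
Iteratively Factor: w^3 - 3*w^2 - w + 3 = (w + 1)*(w^2 - 4*w + 3) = (w - 1)*(w + 1)*(w - 3)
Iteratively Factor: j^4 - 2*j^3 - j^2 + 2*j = (j)*(j^3 - 2*j^2 - j + 2) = j*(j - 2)*(j^2 - 1) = j*(j - 2)*(j + 1)*(j - 1)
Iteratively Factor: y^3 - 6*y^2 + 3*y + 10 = (y + 1)*(y^2 - 7*y + 10) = (y - 5)*(y + 1)*(y - 2)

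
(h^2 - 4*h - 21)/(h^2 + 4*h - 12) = (h^2 - 4*h - 21)/(h^2 + 4*h - 12)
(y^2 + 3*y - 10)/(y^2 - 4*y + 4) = (y + 5)/(y - 2)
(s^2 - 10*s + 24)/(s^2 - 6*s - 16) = (-s^2 + 10*s - 24)/(-s^2 + 6*s + 16)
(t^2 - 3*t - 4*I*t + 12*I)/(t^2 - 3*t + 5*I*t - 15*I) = (t - 4*I)/(t + 5*I)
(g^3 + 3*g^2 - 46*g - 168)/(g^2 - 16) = (g^2 - g - 42)/(g - 4)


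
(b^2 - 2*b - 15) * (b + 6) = b^3 + 4*b^2 - 27*b - 90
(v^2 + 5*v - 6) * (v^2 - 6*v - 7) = v^4 - v^3 - 43*v^2 + v + 42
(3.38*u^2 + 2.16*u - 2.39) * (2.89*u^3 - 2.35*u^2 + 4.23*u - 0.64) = 9.7682*u^5 - 1.7006*u^4 + 2.3143*u^3 + 12.5901*u^2 - 11.4921*u + 1.5296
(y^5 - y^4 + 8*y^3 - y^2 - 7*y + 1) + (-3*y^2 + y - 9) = y^5 - y^4 + 8*y^3 - 4*y^2 - 6*y - 8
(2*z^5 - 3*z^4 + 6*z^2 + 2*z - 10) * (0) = 0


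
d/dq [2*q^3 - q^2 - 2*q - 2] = 6*q^2 - 2*q - 2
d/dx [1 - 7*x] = -7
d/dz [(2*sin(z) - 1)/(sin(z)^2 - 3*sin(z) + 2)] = (2*sin(z) + cos(2*z))*cos(z)/((sin(z) - 2)^2*(sin(z) - 1)^2)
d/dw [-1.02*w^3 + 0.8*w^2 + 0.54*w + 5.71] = -3.06*w^2 + 1.6*w + 0.54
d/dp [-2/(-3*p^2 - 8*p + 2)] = 4*(-3*p - 4)/(3*p^2 + 8*p - 2)^2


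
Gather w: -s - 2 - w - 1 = -s - w - 3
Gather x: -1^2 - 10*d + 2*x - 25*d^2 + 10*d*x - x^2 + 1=-25*d^2 - 10*d - x^2 + x*(10*d + 2)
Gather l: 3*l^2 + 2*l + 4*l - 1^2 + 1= 3*l^2 + 6*l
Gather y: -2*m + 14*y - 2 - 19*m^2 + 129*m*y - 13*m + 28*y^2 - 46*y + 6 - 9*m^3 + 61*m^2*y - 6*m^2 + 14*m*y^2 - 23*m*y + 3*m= -9*m^3 - 25*m^2 - 12*m + y^2*(14*m + 28) + y*(61*m^2 + 106*m - 32) + 4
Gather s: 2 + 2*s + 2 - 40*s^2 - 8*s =-40*s^2 - 6*s + 4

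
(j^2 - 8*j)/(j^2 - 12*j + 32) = j/(j - 4)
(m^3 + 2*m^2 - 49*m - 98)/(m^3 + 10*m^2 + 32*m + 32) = (m^2 - 49)/(m^2 + 8*m + 16)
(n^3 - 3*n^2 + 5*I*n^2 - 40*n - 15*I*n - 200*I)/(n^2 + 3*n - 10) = (n^2 + n*(-8 + 5*I) - 40*I)/(n - 2)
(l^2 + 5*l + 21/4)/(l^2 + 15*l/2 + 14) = (l + 3/2)/(l + 4)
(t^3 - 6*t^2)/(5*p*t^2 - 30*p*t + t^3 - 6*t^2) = t/(5*p + t)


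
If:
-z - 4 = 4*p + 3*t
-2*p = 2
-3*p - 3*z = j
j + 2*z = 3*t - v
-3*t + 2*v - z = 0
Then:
No Solution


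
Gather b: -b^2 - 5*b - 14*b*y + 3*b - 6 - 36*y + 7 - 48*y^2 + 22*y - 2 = -b^2 + b*(-14*y - 2) - 48*y^2 - 14*y - 1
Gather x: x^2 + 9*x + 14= x^2 + 9*x + 14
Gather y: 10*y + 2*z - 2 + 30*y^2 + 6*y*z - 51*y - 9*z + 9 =30*y^2 + y*(6*z - 41) - 7*z + 7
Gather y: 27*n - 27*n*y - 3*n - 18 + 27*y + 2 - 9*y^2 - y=24*n - 9*y^2 + y*(26 - 27*n) - 16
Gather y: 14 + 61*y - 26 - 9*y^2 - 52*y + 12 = -9*y^2 + 9*y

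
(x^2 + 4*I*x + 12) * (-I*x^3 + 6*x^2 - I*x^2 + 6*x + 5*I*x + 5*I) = -I*x^5 + 10*x^4 - I*x^4 + 10*x^3 + 17*I*x^3 + 52*x^2 + 17*I*x^2 + 52*x + 60*I*x + 60*I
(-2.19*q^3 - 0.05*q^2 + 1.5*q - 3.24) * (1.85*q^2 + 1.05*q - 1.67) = -4.0515*q^5 - 2.392*q^4 + 6.3798*q^3 - 4.3355*q^2 - 5.907*q + 5.4108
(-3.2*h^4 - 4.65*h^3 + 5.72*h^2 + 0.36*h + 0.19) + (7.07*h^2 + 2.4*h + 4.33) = -3.2*h^4 - 4.65*h^3 + 12.79*h^2 + 2.76*h + 4.52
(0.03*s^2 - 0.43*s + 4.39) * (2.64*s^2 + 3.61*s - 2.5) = 0.0792*s^4 - 1.0269*s^3 + 9.9623*s^2 + 16.9229*s - 10.975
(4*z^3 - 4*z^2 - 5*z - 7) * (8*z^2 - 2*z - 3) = 32*z^5 - 40*z^4 - 44*z^3 - 34*z^2 + 29*z + 21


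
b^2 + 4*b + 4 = (b + 2)^2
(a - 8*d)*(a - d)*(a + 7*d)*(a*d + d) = a^4*d - 2*a^3*d^2 + a^3*d - 55*a^2*d^3 - 2*a^2*d^2 + 56*a*d^4 - 55*a*d^3 + 56*d^4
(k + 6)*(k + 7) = k^2 + 13*k + 42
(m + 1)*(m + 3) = m^2 + 4*m + 3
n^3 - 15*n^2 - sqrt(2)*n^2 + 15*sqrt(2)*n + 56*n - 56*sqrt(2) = (n - 8)*(n - 7)*(n - sqrt(2))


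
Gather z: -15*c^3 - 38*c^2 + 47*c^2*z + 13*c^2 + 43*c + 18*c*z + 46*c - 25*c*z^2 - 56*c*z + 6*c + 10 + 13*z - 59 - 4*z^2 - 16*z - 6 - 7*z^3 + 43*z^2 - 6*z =-15*c^3 - 25*c^2 + 95*c - 7*z^3 + z^2*(39 - 25*c) + z*(47*c^2 - 38*c - 9) - 55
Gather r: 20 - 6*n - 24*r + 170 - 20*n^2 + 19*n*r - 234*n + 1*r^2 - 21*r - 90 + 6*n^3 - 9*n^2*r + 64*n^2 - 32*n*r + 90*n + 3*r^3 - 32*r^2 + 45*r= 6*n^3 + 44*n^2 - 150*n + 3*r^3 - 31*r^2 + r*(-9*n^2 - 13*n) + 100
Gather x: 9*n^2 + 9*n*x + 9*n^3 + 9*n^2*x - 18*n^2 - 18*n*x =9*n^3 - 9*n^2 + x*(9*n^2 - 9*n)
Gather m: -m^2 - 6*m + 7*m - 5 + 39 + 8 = -m^2 + m + 42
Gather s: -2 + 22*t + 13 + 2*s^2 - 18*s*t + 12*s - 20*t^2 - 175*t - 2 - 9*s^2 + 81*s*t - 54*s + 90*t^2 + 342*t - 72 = -7*s^2 + s*(63*t - 42) + 70*t^2 + 189*t - 63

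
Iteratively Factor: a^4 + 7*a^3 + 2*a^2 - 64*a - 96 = (a - 3)*(a^3 + 10*a^2 + 32*a + 32) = (a - 3)*(a + 2)*(a^2 + 8*a + 16) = (a - 3)*(a + 2)*(a + 4)*(a + 4)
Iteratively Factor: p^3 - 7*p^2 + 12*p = (p)*(p^2 - 7*p + 12) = p*(p - 4)*(p - 3)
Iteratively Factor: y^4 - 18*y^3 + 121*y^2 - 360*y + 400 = (y - 4)*(y^3 - 14*y^2 + 65*y - 100) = (y - 5)*(y - 4)*(y^2 - 9*y + 20) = (y - 5)^2*(y - 4)*(y - 4)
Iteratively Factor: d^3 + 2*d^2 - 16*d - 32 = (d + 2)*(d^2 - 16) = (d + 2)*(d + 4)*(d - 4)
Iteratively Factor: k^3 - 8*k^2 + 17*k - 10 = (k - 1)*(k^2 - 7*k + 10) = (k - 5)*(k - 1)*(k - 2)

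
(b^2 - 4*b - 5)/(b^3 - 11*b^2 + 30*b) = (b + 1)/(b*(b - 6))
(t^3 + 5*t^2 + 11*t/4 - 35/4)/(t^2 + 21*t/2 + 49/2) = (2*t^2 + 3*t - 5)/(2*(t + 7))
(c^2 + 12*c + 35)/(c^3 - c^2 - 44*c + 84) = (c + 5)/(c^2 - 8*c + 12)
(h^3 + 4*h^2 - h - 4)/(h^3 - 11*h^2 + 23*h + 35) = (h^2 + 3*h - 4)/(h^2 - 12*h + 35)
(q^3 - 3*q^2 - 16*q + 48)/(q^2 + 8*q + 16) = (q^2 - 7*q + 12)/(q + 4)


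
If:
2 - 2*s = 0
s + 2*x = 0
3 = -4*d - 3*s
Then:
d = -3/2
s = 1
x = -1/2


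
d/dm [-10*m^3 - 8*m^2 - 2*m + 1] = -30*m^2 - 16*m - 2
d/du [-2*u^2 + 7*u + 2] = 7 - 4*u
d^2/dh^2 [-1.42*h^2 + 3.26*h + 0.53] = -2.84000000000000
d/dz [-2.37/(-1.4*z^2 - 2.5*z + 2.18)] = (-6.636*z - 5.925)/(1.4*z^2 + 2.5*z - 2.18)^2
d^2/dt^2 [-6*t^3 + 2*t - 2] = -36*t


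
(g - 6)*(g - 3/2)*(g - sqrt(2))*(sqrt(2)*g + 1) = sqrt(2)*g^4 - 15*sqrt(2)*g^3/2 - g^3 + 15*g^2/2 + 8*sqrt(2)*g^2 - 9*g + 15*sqrt(2)*g/2 - 9*sqrt(2)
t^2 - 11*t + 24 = (t - 8)*(t - 3)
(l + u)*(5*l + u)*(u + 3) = 5*l^2*u + 15*l^2 + 6*l*u^2 + 18*l*u + u^3 + 3*u^2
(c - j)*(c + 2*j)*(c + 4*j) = c^3 + 5*c^2*j + 2*c*j^2 - 8*j^3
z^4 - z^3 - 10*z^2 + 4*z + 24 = (z - 3)*(z - 2)*(z + 2)^2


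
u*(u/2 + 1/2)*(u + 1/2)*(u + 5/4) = u^4/2 + 11*u^3/8 + 19*u^2/16 + 5*u/16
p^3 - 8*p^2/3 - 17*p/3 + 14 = (p - 3)*(p - 2)*(p + 7/3)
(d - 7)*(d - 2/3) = d^2 - 23*d/3 + 14/3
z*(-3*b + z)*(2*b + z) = -6*b^2*z - b*z^2 + z^3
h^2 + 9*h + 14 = (h + 2)*(h + 7)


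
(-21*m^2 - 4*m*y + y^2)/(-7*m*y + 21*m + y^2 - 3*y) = (3*m + y)/(y - 3)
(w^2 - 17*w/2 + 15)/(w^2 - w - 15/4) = 2*(w - 6)/(2*w + 3)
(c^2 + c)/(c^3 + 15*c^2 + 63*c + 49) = c/(c^2 + 14*c + 49)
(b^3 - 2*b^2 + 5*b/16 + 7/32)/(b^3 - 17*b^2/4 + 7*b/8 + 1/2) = (b - 7/4)/(b - 4)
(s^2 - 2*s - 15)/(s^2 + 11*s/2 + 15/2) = 2*(s - 5)/(2*s + 5)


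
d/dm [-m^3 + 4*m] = 4 - 3*m^2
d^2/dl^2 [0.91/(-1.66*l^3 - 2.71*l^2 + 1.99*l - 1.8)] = ((9.0636*l + 4.9322)*(1.66*l^3 + 2.71*l^2 - 1.99*l + 1.8) - 0.91*(4.98*l^2 + 5.42*l - 1.99)*(9.96*l^2 + 10.84*l - 3.98))/(1.66*l^3 + 2.71*l^2 - 1.99*l + 1.8)^3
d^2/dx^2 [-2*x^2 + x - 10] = -4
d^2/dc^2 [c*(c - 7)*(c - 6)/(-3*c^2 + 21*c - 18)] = 4/(c^3 - 3*c^2 + 3*c - 1)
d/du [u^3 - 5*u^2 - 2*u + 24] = 3*u^2 - 10*u - 2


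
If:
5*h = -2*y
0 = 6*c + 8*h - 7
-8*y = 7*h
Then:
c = 7/6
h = 0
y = 0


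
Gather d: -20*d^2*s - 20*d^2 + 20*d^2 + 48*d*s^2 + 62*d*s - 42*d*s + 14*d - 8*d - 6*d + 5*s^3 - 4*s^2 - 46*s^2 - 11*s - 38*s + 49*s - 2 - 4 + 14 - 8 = -20*d^2*s + d*(48*s^2 + 20*s) + 5*s^3 - 50*s^2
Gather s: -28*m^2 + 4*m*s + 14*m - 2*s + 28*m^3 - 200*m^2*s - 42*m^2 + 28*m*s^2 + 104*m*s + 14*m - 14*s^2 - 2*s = 28*m^3 - 70*m^2 + 28*m + s^2*(28*m - 14) + s*(-200*m^2 + 108*m - 4)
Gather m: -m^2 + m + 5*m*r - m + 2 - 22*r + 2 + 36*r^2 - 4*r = -m^2 + 5*m*r + 36*r^2 - 26*r + 4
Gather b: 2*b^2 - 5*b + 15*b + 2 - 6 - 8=2*b^2 + 10*b - 12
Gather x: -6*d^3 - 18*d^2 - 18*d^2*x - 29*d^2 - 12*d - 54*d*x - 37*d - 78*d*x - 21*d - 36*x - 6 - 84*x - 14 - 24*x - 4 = -6*d^3 - 47*d^2 - 70*d + x*(-18*d^2 - 132*d - 144) - 24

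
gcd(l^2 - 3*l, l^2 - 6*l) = l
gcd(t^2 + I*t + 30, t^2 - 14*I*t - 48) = 1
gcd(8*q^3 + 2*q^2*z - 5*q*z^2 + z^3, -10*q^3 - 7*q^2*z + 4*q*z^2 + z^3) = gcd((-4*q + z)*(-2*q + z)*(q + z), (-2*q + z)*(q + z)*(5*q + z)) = -2*q^2 - q*z + z^2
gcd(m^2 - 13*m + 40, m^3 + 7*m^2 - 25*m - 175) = m - 5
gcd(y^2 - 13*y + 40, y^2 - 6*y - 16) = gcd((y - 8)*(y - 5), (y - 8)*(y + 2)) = y - 8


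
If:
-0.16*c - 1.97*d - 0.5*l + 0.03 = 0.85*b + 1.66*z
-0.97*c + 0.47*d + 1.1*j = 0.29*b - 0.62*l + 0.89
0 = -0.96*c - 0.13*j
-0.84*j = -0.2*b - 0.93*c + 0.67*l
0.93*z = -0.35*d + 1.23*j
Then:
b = -0.230679825297755*z - 2.06395856691279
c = -0.0833687428368395*z - 0.045844587800027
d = 1.18974262141257 - 0.493586559522196*z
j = 0.615646100948969*z + 0.33854464836943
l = -0.956435254768575*z - 1.10418609651777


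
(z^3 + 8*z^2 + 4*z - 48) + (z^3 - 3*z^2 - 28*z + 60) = 2*z^3 + 5*z^2 - 24*z + 12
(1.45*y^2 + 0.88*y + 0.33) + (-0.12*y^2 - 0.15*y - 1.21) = 1.33*y^2 + 0.73*y - 0.88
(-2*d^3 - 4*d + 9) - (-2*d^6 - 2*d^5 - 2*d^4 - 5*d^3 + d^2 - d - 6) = 2*d^6 + 2*d^5 + 2*d^4 + 3*d^3 - d^2 - 3*d + 15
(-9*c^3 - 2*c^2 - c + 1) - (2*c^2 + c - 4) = -9*c^3 - 4*c^2 - 2*c + 5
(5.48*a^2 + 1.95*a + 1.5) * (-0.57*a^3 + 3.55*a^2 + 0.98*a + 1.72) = -3.1236*a^5 + 18.3425*a^4 + 11.4379*a^3 + 16.6616*a^2 + 4.824*a + 2.58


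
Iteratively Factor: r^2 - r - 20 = (r - 5)*(r + 4)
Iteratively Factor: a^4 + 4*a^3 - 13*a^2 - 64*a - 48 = (a + 3)*(a^3 + a^2 - 16*a - 16) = (a - 4)*(a + 3)*(a^2 + 5*a + 4) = (a - 4)*(a + 1)*(a + 3)*(a + 4)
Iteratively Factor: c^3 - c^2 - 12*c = (c)*(c^2 - c - 12) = c*(c - 4)*(c + 3)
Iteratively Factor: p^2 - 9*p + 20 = (p - 5)*(p - 4)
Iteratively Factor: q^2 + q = (q + 1)*(q)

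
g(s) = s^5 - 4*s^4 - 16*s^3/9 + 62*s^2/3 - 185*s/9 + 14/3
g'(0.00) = -20.56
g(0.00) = 4.67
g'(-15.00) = 305284.44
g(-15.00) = -950912.00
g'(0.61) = -0.27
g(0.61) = -1.06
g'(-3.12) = 758.30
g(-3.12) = -350.71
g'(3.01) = 29.63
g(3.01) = 0.29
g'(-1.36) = -29.28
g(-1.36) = 56.98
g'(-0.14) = -26.40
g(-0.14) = 7.95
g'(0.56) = -1.40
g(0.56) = -1.01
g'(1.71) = -2.72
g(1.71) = 1.48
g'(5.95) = 2932.93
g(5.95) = 2683.54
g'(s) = 5*s^4 - 16*s^3 - 16*s^2/3 + 124*s/3 - 185/9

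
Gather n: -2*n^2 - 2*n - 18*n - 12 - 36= -2*n^2 - 20*n - 48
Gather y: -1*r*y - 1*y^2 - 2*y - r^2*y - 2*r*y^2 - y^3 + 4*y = -y^3 + y^2*(-2*r - 1) + y*(-r^2 - r + 2)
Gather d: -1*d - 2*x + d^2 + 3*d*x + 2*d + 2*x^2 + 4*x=d^2 + d*(3*x + 1) + 2*x^2 + 2*x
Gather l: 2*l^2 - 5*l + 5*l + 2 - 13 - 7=2*l^2 - 18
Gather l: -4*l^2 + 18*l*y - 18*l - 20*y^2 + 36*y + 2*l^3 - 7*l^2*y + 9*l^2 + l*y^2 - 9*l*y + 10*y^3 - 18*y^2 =2*l^3 + l^2*(5 - 7*y) + l*(y^2 + 9*y - 18) + 10*y^3 - 38*y^2 + 36*y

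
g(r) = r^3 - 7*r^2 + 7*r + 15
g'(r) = 3*r^2 - 14*r + 7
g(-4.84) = -296.24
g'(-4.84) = 145.04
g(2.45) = 4.84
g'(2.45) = -9.29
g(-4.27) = -220.37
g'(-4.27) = 121.48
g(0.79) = 16.65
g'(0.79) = -2.19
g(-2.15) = -42.35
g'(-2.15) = 50.97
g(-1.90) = -30.43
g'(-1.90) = 44.43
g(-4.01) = -190.11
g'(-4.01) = 111.38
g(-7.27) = -790.10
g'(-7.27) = 267.34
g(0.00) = 15.00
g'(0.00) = 7.00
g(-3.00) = -96.00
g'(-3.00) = 76.00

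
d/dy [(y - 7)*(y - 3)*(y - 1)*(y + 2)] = 4*y^3 - 27*y^2 + 18*y + 41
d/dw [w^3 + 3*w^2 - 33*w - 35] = 3*w^2 + 6*w - 33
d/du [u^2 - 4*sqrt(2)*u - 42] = 2*u - 4*sqrt(2)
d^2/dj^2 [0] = 0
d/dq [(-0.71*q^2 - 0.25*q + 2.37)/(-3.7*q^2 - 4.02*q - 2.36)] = (1.9292*q^2 + 20.8892*q + 10.1174)/(13.69*q^4 + 29.748*q^3 + 33.6244*q^2 + 18.9744*q + 5.5696)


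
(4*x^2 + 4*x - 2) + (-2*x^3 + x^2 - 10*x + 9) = -2*x^3 + 5*x^2 - 6*x + 7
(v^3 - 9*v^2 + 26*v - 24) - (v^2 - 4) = v^3 - 10*v^2 + 26*v - 20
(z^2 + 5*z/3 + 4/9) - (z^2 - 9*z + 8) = 32*z/3 - 68/9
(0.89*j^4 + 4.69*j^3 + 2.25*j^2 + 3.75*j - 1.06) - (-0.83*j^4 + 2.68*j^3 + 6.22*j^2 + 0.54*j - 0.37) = 1.72*j^4 + 2.01*j^3 - 3.97*j^2 + 3.21*j - 0.69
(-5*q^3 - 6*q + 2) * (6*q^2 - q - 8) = -30*q^5 + 5*q^4 + 4*q^3 + 18*q^2 + 46*q - 16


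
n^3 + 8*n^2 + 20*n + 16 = (n + 2)^2*(n + 4)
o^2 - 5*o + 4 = (o - 4)*(o - 1)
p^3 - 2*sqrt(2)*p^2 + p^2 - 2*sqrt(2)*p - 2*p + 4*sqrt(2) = (p - 1)*(p + 2)*(p - 2*sqrt(2))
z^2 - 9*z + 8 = (z - 8)*(z - 1)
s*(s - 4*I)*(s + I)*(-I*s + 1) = -I*s^4 - 2*s^3 - 7*I*s^2 + 4*s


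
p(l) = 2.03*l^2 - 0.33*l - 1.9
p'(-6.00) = -24.69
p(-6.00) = 73.16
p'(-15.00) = -61.23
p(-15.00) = 459.80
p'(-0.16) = -0.98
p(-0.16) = -1.80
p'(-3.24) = -13.48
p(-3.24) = 20.48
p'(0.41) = 1.33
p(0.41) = -1.69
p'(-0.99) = -4.35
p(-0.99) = 0.42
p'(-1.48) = -6.34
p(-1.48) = 3.03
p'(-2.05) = -8.65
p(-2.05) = 7.31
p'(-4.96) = -20.47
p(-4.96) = 49.68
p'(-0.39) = -1.91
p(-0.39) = -1.46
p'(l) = 4.06*l - 0.33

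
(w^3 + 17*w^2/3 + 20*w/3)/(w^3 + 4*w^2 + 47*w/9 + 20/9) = 3*w*(w + 4)/(3*w^2 + 7*w + 4)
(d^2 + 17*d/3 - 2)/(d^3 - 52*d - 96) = (d - 1/3)/(d^2 - 6*d - 16)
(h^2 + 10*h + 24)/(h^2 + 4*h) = (h + 6)/h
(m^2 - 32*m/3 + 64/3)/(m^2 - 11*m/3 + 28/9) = 3*(3*m^2 - 32*m + 64)/(9*m^2 - 33*m + 28)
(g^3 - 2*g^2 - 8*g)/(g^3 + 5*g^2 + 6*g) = (g - 4)/(g + 3)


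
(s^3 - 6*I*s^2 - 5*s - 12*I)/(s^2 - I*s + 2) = (s^2 - 7*I*s - 12)/(s - 2*I)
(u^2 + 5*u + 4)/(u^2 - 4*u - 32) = (u + 1)/(u - 8)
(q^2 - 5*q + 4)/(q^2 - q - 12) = (q - 1)/(q + 3)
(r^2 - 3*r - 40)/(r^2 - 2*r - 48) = (r + 5)/(r + 6)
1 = 1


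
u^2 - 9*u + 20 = (u - 5)*(u - 4)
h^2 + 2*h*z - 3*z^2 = (h - z)*(h + 3*z)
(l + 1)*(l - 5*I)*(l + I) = l^3 + l^2 - 4*I*l^2 + 5*l - 4*I*l + 5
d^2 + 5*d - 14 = (d - 2)*(d + 7)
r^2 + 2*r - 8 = (r - 2)*(r + 4)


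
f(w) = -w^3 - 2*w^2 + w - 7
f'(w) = -3*w^2 - 4*w + 1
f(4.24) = -114.94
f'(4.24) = -69.89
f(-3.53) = 8.54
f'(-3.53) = -22.26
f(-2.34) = -7.48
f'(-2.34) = -6.07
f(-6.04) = 134.35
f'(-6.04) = -84.28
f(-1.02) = -9.04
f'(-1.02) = 1.96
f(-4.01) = 21.31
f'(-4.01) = -31.20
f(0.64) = -7.44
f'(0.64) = -2.79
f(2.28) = -26.97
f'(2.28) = -23.72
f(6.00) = -289.00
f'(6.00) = -131.00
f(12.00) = -2011.00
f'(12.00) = -479.00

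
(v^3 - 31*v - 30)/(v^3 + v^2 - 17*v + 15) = (v^2 - 5*v - 6)/(v^2 - 4*v + 3)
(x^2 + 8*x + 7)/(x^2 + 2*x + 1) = (x + 7)/(x + 1)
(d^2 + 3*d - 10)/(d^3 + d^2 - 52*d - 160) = (d - 2)/(d^2 - 4*d - 32)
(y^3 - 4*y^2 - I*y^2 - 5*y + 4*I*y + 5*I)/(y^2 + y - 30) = (y^2 + y*(1 - I) - I)/(y + 6)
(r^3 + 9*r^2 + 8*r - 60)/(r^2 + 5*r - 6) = (r^2 + 3*r - 10)/(r - 1)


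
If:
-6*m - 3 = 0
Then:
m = -1/2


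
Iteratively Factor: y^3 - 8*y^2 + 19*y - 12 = (y - 4)*(y^2 - 4*y + 3) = (y - 4)*(y - 1)*(y - 3)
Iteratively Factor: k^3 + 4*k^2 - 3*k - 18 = (k - 2)*(k^2 + 6*k + 9) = (k - 2)*(k + 3)*(k + 3)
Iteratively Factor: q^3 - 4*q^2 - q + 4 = (q - 1)*(q^2 - 3*q - 4) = (q - 4)*(q - 1)*(q + 1)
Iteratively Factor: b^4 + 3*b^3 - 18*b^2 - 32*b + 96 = (b - 2)*(b^3 + 5*b^2 - 8*b - 48) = (b - 2)*(b + 4)*(b^2 + b - 12) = (b - 2)*(b + 4)^2*(b - 3)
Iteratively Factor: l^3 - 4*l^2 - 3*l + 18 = (l + 2)*(l^2 - 6*l + 9) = (l - 3)*(l + 2)*(l - 3)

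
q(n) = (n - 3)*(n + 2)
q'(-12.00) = -25.00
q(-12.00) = 150.00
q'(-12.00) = -25.00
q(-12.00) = 150.00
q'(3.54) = 6.08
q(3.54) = 2.99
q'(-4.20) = -9.40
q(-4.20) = 15.84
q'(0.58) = 0.16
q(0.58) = -6.24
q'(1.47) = 1.94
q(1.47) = -5.31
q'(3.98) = 6.96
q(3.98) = 5.86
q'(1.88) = 2.76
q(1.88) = -4.35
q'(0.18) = -0.64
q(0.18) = -6.15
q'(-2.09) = -5.18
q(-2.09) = 0.46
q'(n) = 2*n - 1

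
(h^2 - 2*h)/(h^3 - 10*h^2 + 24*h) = (h - 2)/(h^2 - 10*h + 24)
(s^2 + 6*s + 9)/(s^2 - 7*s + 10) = (s^2 + 6*s + 9)/(s^2 - 7*s + 10)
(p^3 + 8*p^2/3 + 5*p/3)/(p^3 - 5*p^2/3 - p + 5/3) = p*(3*p + 5)/(3*p^2 - 8*p + 5)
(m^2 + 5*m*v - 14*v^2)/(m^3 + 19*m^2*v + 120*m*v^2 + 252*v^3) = (m - 2*v)/(m^2 + 12*m*v + 36*v^2)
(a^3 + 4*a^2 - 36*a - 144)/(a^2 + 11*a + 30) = (a^2 - 2*a - 24)/(a + 5)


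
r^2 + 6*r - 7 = (r - 1)*(r + 7)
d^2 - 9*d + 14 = (d - 7)*(d - 2)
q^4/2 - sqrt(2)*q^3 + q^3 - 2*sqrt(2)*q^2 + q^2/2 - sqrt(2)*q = q*(q/2 + 1/2)*(q + 1)*(q - 2*sqrt(2))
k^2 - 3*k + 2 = (k - 2)*(k - 1)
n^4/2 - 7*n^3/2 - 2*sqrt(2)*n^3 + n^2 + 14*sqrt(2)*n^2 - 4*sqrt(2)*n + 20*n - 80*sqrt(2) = (n/2 + 1)*(n - 5)*(n - 4)*(n - 4*sqrt(2))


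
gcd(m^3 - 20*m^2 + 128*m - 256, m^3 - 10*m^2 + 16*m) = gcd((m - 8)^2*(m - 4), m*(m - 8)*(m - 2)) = m - 8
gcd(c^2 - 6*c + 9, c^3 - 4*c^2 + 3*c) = c - 3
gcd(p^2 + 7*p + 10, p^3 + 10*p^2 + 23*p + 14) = p + 2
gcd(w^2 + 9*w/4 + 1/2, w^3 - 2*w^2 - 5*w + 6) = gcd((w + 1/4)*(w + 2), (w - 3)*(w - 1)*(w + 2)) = w + 2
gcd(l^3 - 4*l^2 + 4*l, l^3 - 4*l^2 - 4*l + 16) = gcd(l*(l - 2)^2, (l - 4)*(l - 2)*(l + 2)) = l - 2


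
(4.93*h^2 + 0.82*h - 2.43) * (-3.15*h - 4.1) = -15.5295*h^3 - 22.796*h^2 + 4.2925*h + 9.963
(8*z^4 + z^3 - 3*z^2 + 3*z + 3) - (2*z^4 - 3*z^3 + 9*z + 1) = 6*z^4 + 4*z^3 - 3*z^2 - 6*z + 2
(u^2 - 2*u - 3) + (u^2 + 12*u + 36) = 2*u^2 + 10*u + 33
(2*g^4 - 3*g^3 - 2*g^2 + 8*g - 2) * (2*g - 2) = 4*g^5 - 10*g^4 + 2*g^3 + 20*g^2 - 20*g + 4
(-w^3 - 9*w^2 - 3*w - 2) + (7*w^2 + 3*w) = -w^3 - 2*w^2 - 2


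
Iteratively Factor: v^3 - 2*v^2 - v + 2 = (v + 1)*(v^2 - 3*v + 2) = (v - 2)*(v + 1)*(v - 1)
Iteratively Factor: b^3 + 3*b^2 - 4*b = (b)*(b^2 + 3*b - 4) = b*(b + 4)*(b - 1)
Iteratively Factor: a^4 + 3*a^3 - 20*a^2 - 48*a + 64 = (a + 4)*(a^3 - a^2 - 16*a + 16) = (a - 4)*(a + 4)*(a^2 + 3*a - 4) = (a - 4)*(a + 4)^2*(a - 1)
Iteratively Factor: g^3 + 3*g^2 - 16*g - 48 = (g - 4)*(g^2 + 7*g + 12) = (g - 4)*(g + 3)*(g + 4)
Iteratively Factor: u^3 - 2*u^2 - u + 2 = (u - 2)*(u^2 - 1) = (u - 2)*(u - 1)*(u + 1)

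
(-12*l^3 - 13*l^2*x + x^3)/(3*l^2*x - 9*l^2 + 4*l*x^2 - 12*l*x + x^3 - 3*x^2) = (-4*l + x)/(x - 3)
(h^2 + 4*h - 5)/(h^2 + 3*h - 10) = (h - 1)/(h - 2)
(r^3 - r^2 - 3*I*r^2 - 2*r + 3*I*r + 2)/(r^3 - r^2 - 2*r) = (r^3 - r^2*(1 + 3*I) + r*(-2 + 3*I) + 2)/(r*(r^2 - r - 2))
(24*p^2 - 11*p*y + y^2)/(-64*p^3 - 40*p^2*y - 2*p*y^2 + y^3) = (-3*p + y)/(8*p^2 + 6*p*y + y^2)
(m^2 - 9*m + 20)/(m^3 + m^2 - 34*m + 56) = (m - 5)/(m^2 + 5*m - 14)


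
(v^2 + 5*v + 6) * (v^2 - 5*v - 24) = v^4 - 43*v^2 - 150*v - 144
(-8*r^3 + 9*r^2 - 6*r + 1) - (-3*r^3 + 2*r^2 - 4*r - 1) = -5*r^3 + 7*r^2 - 2*r + 2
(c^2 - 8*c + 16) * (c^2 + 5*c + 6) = c^4 - 3*c^3 - 18*c^2 + 32*c + 96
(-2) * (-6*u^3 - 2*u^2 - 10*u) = 12*u^3 + 4*u^2 + 20*u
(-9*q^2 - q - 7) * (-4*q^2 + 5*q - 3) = 36*q^4 - 41*q^3 + 50*q^2 - 32*q + 21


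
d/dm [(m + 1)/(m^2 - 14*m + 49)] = (-m - 9)/(m^3 - 21*m^2 + 147*m - 343)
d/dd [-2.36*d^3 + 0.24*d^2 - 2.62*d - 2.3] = -7.08*d^2 + 0.48*d - 2.62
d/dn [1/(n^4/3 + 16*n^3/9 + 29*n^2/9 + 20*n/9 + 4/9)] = 18*(-6*n^3 - 24*n^2 - 29*n - 10)/(3*n^4 + 16*n^3 + 29*n^2 + 20*n + 4)^2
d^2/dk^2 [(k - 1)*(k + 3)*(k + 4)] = 6*k + 12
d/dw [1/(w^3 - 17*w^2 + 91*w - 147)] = (-3*w^2 + 34*w - 91)/(w^3 - 17*w^2 + 91*w - 147)^2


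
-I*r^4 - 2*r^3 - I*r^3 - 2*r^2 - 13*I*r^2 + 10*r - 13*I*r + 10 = (r - 5*I)*(r + I)*(r + 2*I)*(-I*r - I)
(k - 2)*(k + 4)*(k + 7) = k^3 + 9*k^2 + 6*k - 56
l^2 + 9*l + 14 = (l + 2)*(l + 7)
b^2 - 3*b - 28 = (b - 7)*(b + 4)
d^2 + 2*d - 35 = (d - 5)*(d + 7)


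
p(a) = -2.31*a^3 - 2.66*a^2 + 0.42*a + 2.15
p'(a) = -6.93*a^2 - 5.32*a + 0.42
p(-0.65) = 1.39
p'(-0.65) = 0.95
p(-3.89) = 96.24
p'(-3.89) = -83.75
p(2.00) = -26.13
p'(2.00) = -37.94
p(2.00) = -26.13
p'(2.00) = -37.94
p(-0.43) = 1.66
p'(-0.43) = 1.43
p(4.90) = -331.43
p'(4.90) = -192.04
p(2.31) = -39.55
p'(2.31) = -48.85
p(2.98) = -81.35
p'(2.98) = -76.97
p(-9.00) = 1466.90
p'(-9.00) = -513.03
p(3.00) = -82.90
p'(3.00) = -77.91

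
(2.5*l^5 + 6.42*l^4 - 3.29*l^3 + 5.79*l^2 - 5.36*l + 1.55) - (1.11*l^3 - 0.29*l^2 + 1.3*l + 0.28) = 2.5*l^5 + 6.42*l^4 - 4.4*l^3 + 6.08*l^2 - 6.66*l + 1.27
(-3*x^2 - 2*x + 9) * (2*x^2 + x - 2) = -6*x^4 - 7*x^3 + 22*x^2 + 13*x - 18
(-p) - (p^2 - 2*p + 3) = -p^2 + p - 3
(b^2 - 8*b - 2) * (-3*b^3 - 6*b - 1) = -3*b^5 + 24*b^4 + 47*b^2 + 20*b + 2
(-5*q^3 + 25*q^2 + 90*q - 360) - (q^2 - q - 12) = -5*q^3 + 24*q^2 + 91*q - 348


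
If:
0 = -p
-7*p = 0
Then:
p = 0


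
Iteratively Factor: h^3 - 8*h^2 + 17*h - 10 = (h - 1)*(h^2 - 7*h + 10) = (h - 5)*(h - 1)*(h - 2)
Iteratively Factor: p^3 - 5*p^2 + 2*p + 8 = (p - 2)*(p^2 - 3*p - 4) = (p - 4)*(p - 2)*(p + 1)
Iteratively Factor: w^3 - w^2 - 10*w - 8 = (w + 2)*(w^2 - 3*w - 4) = (w + 1)*(w + 2)*(w - 4)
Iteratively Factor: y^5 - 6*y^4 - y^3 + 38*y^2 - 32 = (y + 1)*(y^4 - 7*y^3 + 6*y^2 + 32*y - 32) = (y - 4)*(y + 1)*(y^3 - 3*y^2 - 6*y + 8) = (y - 4)^2*(y + 1)*(y^2 + y - 2) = (y - 4)^2*(y - 1)*(y + 1)*(y + 2)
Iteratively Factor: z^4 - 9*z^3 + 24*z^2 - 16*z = (z - 1)*(z^3 - 8*z^2 + 16*z) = z*(z - 1)*(z^2 - 8*z + 16) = z*(z - 4)*(z - 1)*(z - 4)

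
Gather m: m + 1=m + 1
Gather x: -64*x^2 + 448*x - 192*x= -64*x^2 + 256*x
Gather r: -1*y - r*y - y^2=-r*y - y^2 - y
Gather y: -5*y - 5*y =-10*y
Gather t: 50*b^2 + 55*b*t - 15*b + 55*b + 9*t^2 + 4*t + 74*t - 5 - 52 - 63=50*b^2 + 40*b + 9*t^2 + t*(55*b + 78) - 120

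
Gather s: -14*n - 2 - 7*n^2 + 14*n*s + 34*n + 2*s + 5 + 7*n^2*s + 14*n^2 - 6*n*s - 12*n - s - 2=7*n^2 + 8*n + s*(7*n^2 + 8*n + 1) + 1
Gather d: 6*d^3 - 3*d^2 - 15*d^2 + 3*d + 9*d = 6*d^3 - 18*d^2 + 12*d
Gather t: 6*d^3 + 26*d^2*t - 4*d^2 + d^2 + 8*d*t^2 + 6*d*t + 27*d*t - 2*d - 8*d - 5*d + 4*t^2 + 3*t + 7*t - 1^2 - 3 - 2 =6*d^3 - 3*d^2 - 15*d + t^2*(8*d + 4) + t*(26*d^2 + 33*d + 10) - 6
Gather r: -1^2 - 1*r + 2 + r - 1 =0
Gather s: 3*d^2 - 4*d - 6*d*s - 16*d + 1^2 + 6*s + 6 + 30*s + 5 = 3*d^2 - 20*d + s*(36 - 6*d) + 12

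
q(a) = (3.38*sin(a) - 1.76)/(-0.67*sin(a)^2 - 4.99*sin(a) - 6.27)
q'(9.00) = 0.39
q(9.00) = 0.04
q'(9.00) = 0.39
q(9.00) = 0.04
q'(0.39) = -0.41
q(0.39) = 0.06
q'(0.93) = -0.16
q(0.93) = -0.09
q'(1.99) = 0.09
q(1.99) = -0.12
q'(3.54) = 1.35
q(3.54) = 0.69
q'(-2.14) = 2.20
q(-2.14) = 1.81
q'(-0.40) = -1.35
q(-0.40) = 0.69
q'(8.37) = 0.12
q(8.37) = -0.11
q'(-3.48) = 0.45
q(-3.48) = 0.08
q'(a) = (1.34*sin(a)*cos(a) + 4.99*cos(a))*(3.38*sin(a) - 1.76)/(-0.67*sin(a)^2 - 4.99*sin(a) - 6.27)^2 + 3.38*cos(a)/(-0.67*sin(a)^2 - 4.99*sin(a) - 6.27) = (2.2646*sin(a)^2 - 2.3584*sin(a) - 29.975)*cos(a)/(0.4489*sin(a)^4 + 6.6866*sin(a)^3 + 33.3019*sin(a)^2 + 62.5746*sin(a) + 39.3129)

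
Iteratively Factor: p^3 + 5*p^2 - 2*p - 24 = (p + 4)*(p^2 + p - 6) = (p + 3)*(p + 4)*(p - 2)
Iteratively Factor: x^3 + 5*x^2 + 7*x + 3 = (x + 3)*(x^2 + 2*x + 1) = (x + 1)*(x + 3)*(x + 1)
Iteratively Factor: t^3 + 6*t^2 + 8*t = (t + 2)*(t^2 + 4*t) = t*(t + 2)*(t + 4)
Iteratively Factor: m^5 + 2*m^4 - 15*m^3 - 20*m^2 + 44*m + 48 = (m - 3)*(m^4 + 5*m^3 - 20*m - 16) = (m - 3)*(m + 4)*(m^3 + m^2 - 4*m - 4) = (m - 3)*(m + 2)*(m + 4)*(m^2 - m - 2) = (m - 3)*(m + 1)*(m + 2)*(m + 4)*(m - 2)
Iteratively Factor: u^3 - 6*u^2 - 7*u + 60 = (u - 5)*(u^2 - u - 12) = (u - 5)*(u - 4)*(u + 3)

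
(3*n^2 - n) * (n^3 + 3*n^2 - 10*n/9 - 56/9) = 3*n^5 + 8*n^4 - 19*n^3/3 - 158*n^2/9 + 56*n/9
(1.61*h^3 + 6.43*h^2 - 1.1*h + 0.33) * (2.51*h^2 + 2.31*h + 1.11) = 4.0411*h^5 + 19.8584*h^4 + 13.8794*h^3 + 5.4246*h^2 - 0.4587*h + 0.3663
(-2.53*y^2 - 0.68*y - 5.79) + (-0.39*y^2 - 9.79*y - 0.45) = -2.92*y^2 - 10.47*y - 6.24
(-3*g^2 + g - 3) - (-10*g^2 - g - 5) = 7*g^2 + 2*g + 2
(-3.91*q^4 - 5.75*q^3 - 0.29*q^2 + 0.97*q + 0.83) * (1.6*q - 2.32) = -6.256*q^5 - 0.128800000000002*q^4 + 12.876*q^3 + 2.2248*q^2 - 0.9224*q - 1.9256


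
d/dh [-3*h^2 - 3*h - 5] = -6*h - 3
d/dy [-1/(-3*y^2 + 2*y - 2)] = 2*(1 - 3*y)/(3*y^2 - 2*y + 2)^2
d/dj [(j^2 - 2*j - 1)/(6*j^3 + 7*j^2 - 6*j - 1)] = 2*(-3*j^4 + 12*j^3 + 13*j^2 + 6*j - 2)/(36*j^6 + 84*j^5 - 23*j^4 - 96*j^3 + 22*j^2 + 12*j + 1)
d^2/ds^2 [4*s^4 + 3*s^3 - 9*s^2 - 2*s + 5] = 48*s^2 + 18*s - 18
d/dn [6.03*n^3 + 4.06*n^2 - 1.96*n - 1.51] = 18.09*n^2 + 8.12*n - 1.96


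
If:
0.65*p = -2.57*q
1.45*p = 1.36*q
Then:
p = 0.00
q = 0.00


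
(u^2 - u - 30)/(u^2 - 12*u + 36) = (u + 5)/(u - 6)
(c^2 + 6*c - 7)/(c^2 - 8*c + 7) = (c + 7)/(c - 7)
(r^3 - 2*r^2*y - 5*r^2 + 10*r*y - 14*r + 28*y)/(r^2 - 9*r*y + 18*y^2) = (r^3 - 2*r^2*y - 5*r^2 + 10*r*y - 14*r + 28*y)/(r^2 - 9*r*y + 18*y^2)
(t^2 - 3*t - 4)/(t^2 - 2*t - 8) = (t + 1)/(t + 2)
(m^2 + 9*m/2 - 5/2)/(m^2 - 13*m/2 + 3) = (m + 5)/(m - 6)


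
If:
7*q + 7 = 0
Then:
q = -1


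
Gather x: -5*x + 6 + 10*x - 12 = 5*x - 6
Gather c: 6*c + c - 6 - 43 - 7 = 7*c - 56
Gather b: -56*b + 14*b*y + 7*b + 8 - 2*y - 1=b*(14*y - 49) - 2*y + 7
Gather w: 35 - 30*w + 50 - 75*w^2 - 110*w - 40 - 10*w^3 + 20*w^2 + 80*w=-10*w^3 - 55*w^2 - 60*w + 45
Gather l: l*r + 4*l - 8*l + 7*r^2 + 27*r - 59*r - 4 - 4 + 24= l*(r - 4) + 7*r^2 - 32*r + 16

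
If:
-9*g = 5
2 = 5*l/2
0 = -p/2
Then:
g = -5/9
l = 4/5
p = 0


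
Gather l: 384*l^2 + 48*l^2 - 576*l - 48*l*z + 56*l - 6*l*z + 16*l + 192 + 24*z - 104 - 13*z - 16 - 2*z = 432*l^2 + l*(-54*z - 504) + 9*z + 72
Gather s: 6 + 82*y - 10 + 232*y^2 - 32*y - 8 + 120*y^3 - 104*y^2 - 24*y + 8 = 120*y^3 + 128*y^2 + 26*y - 4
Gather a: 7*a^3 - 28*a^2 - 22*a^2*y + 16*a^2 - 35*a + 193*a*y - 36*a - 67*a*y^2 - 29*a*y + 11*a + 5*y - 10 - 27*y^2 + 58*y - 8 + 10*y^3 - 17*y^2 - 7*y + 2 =7*a^3 + a^2*(-22*y - 12) + a*(-67*y^2 + 164*y - 60) + 10*y^3 - 44*y^2 + 56*y - 16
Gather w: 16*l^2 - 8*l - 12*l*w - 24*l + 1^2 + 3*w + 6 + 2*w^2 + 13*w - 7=16*l^2 - 32*l + 2*w^2 + w*(16 - 12*l)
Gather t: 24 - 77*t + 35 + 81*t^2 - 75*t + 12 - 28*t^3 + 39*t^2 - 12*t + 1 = -28*t^3 + 120*t^2 - 164*t + 72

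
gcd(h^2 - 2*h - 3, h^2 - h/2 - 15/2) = h - 3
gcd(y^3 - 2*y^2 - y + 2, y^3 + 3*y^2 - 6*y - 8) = y^2 - y - 2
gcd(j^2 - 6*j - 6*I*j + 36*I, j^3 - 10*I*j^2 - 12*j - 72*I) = j - 6*I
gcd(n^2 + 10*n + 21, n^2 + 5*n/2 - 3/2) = n + 3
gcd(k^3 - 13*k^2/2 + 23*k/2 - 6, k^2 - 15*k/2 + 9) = k - 3/2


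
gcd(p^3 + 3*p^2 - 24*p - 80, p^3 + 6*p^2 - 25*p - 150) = p - 5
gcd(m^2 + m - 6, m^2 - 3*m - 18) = m + 3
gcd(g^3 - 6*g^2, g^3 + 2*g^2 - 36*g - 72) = g - 6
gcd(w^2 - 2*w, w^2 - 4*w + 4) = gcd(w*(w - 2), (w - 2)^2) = w - 2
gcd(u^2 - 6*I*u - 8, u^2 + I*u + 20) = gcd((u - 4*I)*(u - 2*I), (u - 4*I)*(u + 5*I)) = u - 4*I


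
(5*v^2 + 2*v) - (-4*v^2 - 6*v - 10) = 9*v^2 + 8*v + 10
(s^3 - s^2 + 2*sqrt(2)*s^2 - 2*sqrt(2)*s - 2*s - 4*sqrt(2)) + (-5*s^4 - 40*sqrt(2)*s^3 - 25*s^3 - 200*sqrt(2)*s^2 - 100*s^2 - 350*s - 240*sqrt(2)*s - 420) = -5*s^4 - 40*sqrt(2)*s^3 - 24*s^3 - 198*sqrt(2)*s^2 - 101*s^2 - 352*s - 242*sqrt(2)*s - 420 - 4*sqrt(2)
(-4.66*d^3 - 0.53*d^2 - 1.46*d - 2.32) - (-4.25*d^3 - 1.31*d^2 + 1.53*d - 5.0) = -0.41*d^3 + 0.78*d^2 - 2.99*d + 2.68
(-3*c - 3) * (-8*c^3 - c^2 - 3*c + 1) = 24*c^4 + 27*c^3 + 12*c^2 + 6*c - 3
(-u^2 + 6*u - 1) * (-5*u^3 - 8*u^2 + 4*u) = 5*u^5 - 22*u^4 - 47*u^3 + 32*u^2 - 4*u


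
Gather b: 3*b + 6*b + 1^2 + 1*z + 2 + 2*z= 9*b + 3*z + 3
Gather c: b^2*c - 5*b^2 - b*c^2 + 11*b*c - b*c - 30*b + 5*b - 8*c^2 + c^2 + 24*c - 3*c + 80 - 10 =-5*b^2 - 25*b + c^2*(-b - 7) + c*(b^2 + 10*b + 21) + 70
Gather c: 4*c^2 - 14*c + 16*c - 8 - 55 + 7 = 4*c^2 + 2*c - 56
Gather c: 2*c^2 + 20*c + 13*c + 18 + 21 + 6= 2*c^2 + 33*c + 45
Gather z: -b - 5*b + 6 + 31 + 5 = 42 - 6*b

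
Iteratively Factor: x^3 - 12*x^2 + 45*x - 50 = (x - 2)*(x^2 - 10*x + 25) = (x - 5)*(x - 2)*(x - 5)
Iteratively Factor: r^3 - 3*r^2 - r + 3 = (r - 3)*(r^2 - 1) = (r - 3)*(r + 1)*(r - 1)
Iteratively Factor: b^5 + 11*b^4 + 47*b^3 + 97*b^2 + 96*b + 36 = (b + 2)*(b^4 + 9*b^3 + 29*b^2 + 39*b + 18) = (b + 2)*(b + 3)*(b^3 + 6*b^2 + 11*b + 6) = (b + 2)^2*(b + 3)*(b^2 + 4*b + 3) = (b + 2)^2*(b + 3)^2*(b + 1)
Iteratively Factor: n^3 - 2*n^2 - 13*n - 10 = (n - 5)*(n^2 + 3*n + 2) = (n - 5)*(n + 2)*(n + 1)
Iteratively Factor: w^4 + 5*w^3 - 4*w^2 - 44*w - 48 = (w + 4)*(w^3 + w^2 - 8*w - 12) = (w - 3)*(w + 4)*(w^2 + 4*w + 4) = (w - 3)*(w + 2)*(w + 4)*(w + 2)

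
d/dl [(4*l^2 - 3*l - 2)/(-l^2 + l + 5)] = (l^2 + 36*l - 13)/(l^4 - 2*l^3 - 9*l^2 + 10*l + 25)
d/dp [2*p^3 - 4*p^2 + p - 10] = 6*p^2 - 8*p + 1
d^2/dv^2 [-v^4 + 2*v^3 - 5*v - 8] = 12*v*(1 - v)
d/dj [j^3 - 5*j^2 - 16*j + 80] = 3*j^2 - 10*j - 16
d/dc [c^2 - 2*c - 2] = 2*c - 2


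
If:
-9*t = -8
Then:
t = 8/9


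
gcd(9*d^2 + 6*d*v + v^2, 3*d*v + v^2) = 3*d + v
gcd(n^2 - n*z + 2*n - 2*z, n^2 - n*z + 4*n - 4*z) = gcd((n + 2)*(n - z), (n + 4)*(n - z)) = -n + z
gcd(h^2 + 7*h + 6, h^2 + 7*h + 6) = h^2 + 7*h + 6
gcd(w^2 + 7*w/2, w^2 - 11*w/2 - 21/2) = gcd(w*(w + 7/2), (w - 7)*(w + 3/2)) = 1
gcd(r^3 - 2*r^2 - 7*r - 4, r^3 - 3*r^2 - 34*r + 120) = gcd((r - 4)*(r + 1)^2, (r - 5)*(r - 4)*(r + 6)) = r - 4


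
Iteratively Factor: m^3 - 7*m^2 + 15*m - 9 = (m - 3)*(m^2 - 4*m + 3) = (m - 3)*(m - 1)*(m - 3)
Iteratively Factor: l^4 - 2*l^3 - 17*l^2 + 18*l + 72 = (l - 4)*(l^3 + 2*l^2 - 9*l - 18) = (l - 4)*(l - 3)*(l^2 + 5*l + 6) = (l - 4)*(l - 3)*(l + 3)*(l + 2)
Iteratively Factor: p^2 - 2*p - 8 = (p + 2)*(p - 4)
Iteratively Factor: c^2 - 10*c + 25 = (c - 5)*(c - 5)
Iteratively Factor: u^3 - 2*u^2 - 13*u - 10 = (u + 1)*(u^2 - 3*u - 10) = (u - 5)*(u + 1)*(u + 2)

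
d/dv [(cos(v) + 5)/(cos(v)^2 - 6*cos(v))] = (sin(v) - 30*sin(v)/cos(v)^2 + 10*tan(v))/(cos(v) - 6)^2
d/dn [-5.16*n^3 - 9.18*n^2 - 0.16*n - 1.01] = -15.48*n^2 - 18.36*n - 0.16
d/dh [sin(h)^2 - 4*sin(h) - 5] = 2*(sin(h) - 2)*cos(h)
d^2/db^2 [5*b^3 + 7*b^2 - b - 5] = 30*b + 14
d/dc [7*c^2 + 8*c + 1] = 14*c + 8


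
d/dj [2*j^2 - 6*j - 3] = 4*j - 6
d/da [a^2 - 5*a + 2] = 2*a - 5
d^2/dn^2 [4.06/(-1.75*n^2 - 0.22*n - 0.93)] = (24.8675*n^2 + 3.1262*n - 4.06*(3.5*n + 0.22)*(7.0*n + 0.44) + 13.2153)/(1.75*n^2 + 0.22*n + 0.93)^3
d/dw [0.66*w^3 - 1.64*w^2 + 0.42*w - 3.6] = 1.98*w^2 - 3.28*w + 0.42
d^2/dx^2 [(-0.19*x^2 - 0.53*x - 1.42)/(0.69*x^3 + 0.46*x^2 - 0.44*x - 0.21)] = (-0.180918*x^6 - 1.513998*x^5 - 9.46818*x^4 - 8.219786*x^3 - 0.247847999999999*x^2 + 0.182712*x - 0.742982)/(0.328509*x^9 + 0.657018*x^8 - 0.19044*x^7 - 1.040543*x^6 - 0.278484*x^5 + 0.516396*x^4 + 0.261127*x^3 - 0.06111*x^2 - 0.058212*x - 0.009261)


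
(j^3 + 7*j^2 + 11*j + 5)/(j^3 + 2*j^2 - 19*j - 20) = (j + 1)/(j - 4)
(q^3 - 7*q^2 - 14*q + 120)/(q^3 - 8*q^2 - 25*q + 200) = (q^2 - 2*q - 24)/(q^2 - 3*q - 40)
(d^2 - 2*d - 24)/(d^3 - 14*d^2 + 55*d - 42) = (d + 4)/(d^2 - 8*d + 7)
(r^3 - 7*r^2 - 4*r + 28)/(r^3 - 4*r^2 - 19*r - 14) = (r - 2)/(r + 1)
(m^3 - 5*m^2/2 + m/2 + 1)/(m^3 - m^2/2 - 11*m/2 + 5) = (2*m + 1)/(2*m + 5)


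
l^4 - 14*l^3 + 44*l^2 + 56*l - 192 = (l - 8)*(l - 6)*(l - 2)*(l + 2)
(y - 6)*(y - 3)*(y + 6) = y^3 - 3*y^2 - 36*y + 108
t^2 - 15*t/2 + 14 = (t - 4)*(t - 7/2)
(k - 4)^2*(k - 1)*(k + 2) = k^4 - 7*k^3 + 6*k^2 + 32*k - 32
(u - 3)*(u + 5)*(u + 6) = u^3 + 8*u^2 - 3*u - 90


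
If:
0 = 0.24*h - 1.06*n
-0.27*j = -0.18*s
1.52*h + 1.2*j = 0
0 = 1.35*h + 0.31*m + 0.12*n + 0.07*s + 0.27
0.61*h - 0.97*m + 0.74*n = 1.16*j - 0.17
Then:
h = -0.17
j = 0.21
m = -0.21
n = -0.04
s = 0.31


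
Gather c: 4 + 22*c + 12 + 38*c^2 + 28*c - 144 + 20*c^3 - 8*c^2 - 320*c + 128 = 20*c^3 + 30*c^2 - 270*c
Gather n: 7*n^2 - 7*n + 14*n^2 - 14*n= 21*n^2 - 21*n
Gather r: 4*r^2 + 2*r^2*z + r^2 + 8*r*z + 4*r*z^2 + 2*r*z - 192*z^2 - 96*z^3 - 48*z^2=r^2*(2*z + 5) + r*(4*z^2 + 10*z) - 96*z^3 - 240*z^2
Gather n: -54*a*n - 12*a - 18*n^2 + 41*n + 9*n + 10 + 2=-12*a - 18*n^2 + n*(50 - 54*a) + 12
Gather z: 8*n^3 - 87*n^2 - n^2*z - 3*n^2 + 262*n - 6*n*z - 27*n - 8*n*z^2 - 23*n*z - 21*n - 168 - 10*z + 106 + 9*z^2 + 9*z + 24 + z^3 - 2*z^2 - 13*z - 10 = 8*n^3 - 90*n^2 + 214*n + z^3 + z^2*(7 - 8*n) + z*(-n^2 - 29*n - 14) - 48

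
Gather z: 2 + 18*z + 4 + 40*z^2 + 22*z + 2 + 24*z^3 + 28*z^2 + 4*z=24*z^3 + 68*z^2 + 44*z + 8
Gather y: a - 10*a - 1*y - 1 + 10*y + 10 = -9*a + 9*y + 9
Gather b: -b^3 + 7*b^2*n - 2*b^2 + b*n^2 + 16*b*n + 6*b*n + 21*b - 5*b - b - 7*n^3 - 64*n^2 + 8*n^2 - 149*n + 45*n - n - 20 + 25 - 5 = -b^3 + b^2*(7*n - 2) + b*(n^2 + 22*n + 15) - 7*n^3 - 56*n^2 - 105*n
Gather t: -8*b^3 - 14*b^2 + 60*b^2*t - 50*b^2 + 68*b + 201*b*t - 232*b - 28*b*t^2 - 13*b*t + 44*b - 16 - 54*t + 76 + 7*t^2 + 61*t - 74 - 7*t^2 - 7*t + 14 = -8*b^3 - 64*b^2 - 28*b*t^2 - 120*b + t*(60*b^2 + 188*b)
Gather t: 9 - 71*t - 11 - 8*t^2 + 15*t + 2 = -8*t^2 - 56*t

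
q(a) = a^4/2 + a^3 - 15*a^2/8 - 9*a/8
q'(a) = 2*a^3 + 3*a^2 - 15*a/4 - 9/8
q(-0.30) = 0.15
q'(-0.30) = 0.22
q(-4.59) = 90.89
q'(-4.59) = -114.11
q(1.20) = -1.29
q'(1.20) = 2.15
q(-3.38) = 9.03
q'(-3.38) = -31.41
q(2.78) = 33.73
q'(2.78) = 54.61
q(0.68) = -1.21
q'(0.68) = -1.66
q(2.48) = 19.84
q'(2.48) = 38.53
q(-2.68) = -3.91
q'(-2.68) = -8.03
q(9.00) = 3847.50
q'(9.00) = 1666.12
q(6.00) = 789.75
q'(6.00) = 516.38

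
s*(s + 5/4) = s^2 + 5*s/4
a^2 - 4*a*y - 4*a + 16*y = (a - 4)*(a - 4*y)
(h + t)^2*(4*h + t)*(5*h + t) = 20*h^4 + 49*h^3*t + 39*h^2*t^2 + 11*h*t^3 + t^4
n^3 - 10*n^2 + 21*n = n*(n - 7)*(n - 3)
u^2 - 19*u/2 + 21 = (u - 6)*(u - 7/2)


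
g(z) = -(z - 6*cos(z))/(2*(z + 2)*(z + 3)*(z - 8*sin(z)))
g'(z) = -(6*sin(z) + 1)/(2*(z + 2)*(z + 3)*(z - 8*sin(z))) - (z - 6*cos(z))*(8*cos(z) - 1)/(2*(z + 2)*(z + 3)*(z - 8*sin(z))^2) + (z - 6*cos(z))/(2*(z + 2)*(z + 3)^2*(z - 8*sin(z))) + (z - 6*cos(z))/(2*(z + 2)^2*(z + 3)*(z - 8*sin(z)))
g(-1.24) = 0.19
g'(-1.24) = -0.03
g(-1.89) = 0.01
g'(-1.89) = 3.32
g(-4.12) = -0.02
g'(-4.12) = 0.09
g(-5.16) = -0.05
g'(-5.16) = 0.01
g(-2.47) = 1.78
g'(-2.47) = -6.92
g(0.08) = -0.82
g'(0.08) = 11.14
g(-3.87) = 0.02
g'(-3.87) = 0.22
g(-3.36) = 0.50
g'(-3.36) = 3.09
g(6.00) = 0.00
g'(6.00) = 0.00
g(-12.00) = -0.00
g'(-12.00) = 0.00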